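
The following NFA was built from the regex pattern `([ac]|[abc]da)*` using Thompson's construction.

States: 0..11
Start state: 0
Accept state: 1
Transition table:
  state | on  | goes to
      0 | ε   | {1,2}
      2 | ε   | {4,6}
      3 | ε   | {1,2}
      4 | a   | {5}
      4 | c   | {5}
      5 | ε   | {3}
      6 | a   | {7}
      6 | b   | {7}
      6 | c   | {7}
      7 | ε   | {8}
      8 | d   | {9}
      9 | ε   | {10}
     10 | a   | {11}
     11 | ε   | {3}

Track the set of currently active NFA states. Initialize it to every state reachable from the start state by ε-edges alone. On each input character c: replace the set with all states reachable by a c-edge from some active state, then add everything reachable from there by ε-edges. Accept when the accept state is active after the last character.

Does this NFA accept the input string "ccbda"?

start: ε-closure({0}) = {0,1,2,4,6}
'c' @ 1: {1,2,3,4,5,6,7,8}  (accept∈set)
'c' @ 2: {1,2,3,4,5,6,7,8}  (accept∈set)
'b' @ 3: {7,8}
'd' @ 4: {9,10}
'a' @ 5: {1,2,3,4,6,11}  (accept∈set)
after full input: {1,2,3,4,6,11}  (accept=1 in)

Answer: ACCEPT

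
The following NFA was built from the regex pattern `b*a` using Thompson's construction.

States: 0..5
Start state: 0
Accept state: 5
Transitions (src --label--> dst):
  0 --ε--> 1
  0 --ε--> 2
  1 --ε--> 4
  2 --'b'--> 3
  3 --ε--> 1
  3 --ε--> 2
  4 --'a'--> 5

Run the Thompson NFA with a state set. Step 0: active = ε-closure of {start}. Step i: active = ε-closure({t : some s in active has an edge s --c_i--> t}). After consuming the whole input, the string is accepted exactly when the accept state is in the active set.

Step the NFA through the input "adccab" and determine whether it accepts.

initial (ε-close {0}): {0,1,2,4}
'a' @ 1: {5}  (accept∈set)
'd' @ 2: {}  — state set empty
rest 'ccab' ignored (set empty)
after full input: {}  (accept=5 not in)

Answer: REJECT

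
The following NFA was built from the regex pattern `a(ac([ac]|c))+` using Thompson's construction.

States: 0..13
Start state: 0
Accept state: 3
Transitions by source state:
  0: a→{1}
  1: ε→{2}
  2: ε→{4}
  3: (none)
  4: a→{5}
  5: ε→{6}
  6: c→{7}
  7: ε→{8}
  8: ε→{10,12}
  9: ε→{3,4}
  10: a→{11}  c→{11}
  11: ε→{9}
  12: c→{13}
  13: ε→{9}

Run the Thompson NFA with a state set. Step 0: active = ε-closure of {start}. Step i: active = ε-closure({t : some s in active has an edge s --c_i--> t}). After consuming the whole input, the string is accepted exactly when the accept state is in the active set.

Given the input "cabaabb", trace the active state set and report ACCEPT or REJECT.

S₀ = ε-closure({0}) = {0}
'c' @ 1: {}  — no active states
rest 'abaabb' ignored (set empty)
after full input: {}  (accept=3 not in)

Answer: REJECT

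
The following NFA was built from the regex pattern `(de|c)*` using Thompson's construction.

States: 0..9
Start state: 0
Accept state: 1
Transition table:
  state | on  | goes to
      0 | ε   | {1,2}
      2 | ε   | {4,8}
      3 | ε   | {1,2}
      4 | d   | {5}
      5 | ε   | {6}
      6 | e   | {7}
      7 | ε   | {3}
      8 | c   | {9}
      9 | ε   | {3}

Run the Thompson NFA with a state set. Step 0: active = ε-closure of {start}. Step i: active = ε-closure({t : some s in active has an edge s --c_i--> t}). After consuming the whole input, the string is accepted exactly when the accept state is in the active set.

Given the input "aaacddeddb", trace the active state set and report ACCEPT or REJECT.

initial (ε-close {0}): {0,1,2,4,8}
'a' @ 1: {}  — no active states
rest 'aacddeddb' ignored (set empty)
after full input: {}  (accept=1 not in)

Answer: REJECT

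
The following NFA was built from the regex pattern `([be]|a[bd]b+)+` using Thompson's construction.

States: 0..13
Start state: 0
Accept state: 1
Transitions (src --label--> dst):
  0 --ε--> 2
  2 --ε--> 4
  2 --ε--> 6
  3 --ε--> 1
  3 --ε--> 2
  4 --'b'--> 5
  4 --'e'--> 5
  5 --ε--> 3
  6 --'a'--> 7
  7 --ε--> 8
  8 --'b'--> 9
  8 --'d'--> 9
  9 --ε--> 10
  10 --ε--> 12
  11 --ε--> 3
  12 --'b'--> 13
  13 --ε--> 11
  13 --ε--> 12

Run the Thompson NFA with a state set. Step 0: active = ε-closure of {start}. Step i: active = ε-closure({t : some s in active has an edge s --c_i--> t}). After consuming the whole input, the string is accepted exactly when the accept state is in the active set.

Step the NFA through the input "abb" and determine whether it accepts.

initial (ε-close {0}): {0,2,4,6}
'a' @ 1: {7,8}
'b' @ 2: {9,10,12}
'b' @ 3: {1,2,3,4,6,11,12,13}  (accept∈set)
end set {1,2,3,4,6,11,12,13} — state 1 in

Answer: ACCEPT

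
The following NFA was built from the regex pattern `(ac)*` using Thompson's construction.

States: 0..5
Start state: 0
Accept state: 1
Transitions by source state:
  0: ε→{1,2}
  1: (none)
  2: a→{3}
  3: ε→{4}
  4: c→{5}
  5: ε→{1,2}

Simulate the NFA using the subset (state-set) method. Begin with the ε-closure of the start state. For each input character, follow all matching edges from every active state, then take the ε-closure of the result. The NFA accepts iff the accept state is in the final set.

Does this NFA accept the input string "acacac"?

Answer: ACCEPT

Steps:
S₀ = ε-closure({0}) = {0,1,2}
'a' @ 1: {3,4}
'c' @ 2: {1,2,5}  ✓accept
'a' @ 3: {3,4}
'c' @ 4: {1,2,5}  ✓accept
'a' @ 5: {3,4}
'c' @ 6: {1,2,5}  ✓accept
after full input: {1,2,5}  (accept=1 in)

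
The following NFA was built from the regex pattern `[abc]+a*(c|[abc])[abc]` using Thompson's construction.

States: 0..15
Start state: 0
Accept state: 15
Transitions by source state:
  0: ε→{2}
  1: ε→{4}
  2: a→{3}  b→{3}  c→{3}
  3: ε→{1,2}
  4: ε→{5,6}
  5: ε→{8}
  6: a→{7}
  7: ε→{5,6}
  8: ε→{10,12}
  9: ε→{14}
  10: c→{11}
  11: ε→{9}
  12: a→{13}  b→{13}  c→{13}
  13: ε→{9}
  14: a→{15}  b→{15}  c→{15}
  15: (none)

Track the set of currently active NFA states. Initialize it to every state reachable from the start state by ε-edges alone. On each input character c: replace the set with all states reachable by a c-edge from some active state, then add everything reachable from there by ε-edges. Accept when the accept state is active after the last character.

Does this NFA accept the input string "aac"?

Answer: ACCEPT

Steps:
initial (ε-close {0}): {0,2}
'a' @ 1: {1,2,3,4,5,6,8,10,12}
'a' @ 2: {1,2,3,4,5,6,7,8,9,10,12,13,14}
'c' @ 3: {1,2,3,4,5,6,8,9,10,11,12,13,14,15}  (accept∈set)
end set {1,2,3,4,5,6,8,9,10,11,12,13,14,15} — state 15 in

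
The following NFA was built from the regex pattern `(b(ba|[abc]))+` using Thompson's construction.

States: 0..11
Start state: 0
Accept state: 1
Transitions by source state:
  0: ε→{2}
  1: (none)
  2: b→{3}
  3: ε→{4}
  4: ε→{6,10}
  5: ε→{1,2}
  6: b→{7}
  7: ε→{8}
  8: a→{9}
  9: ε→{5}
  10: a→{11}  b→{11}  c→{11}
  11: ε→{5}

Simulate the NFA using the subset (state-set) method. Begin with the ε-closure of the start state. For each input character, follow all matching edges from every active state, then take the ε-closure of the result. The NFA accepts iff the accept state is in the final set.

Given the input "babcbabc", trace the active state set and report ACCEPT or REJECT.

start: ε-closure({0}) = {0,2}
'b' @ 1: {3,4,6,10}
'a' @ 2: {1,2,5,11}  (accept∈set)
'b' @ 3: {3,4,6,10}
'c' @ 4: {1,2,5,11}  (accept∈set)
'b' @ 5: {3,4,6,10}
'a' @ 6: {1,2,5,11}  (accept∈set)
'b' @ 7: {3,4,6,10}
'c' @ 8: {1,2,5,11}  (accept∈set)
after full input: {1,2,5,11}  (accept=1 in)

Answer: ACCEPT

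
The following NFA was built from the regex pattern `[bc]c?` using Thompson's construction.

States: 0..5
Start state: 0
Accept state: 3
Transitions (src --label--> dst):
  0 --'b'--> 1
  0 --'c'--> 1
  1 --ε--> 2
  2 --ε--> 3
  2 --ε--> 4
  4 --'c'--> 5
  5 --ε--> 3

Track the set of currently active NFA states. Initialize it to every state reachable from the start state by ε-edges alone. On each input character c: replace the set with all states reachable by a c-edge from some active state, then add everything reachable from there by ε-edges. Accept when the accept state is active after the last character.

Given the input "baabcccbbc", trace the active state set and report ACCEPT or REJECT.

Answer: REJECT

Steps:
S₀ = ε-closure({0}) = {0}
'b' @ 1: {1,2,3,4}  [accepting]
'a' @ 2: {}  — no active states
rest 'abcccbbc' ignored (set empty)
after full input: {}  (accept=3 not in)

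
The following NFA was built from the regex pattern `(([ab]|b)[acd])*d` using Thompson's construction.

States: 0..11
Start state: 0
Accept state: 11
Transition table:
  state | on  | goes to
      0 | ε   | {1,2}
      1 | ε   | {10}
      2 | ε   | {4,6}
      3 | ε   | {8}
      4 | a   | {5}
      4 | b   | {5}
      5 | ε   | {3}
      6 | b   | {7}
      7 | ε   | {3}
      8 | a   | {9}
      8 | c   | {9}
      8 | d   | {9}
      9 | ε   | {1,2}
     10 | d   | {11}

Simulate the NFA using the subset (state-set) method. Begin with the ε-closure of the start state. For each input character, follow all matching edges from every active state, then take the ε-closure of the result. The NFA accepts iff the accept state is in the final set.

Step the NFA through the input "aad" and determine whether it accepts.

initial (ε-close {0}): {0,1,2,4,6,10}
'a' @ 1: {3,5,8}
'a' @ 2: {1,2,4,6,9,10}
'd' @ 3: {11}  ✓accept
end set {11} — state 11 in

Answer: ACCEPT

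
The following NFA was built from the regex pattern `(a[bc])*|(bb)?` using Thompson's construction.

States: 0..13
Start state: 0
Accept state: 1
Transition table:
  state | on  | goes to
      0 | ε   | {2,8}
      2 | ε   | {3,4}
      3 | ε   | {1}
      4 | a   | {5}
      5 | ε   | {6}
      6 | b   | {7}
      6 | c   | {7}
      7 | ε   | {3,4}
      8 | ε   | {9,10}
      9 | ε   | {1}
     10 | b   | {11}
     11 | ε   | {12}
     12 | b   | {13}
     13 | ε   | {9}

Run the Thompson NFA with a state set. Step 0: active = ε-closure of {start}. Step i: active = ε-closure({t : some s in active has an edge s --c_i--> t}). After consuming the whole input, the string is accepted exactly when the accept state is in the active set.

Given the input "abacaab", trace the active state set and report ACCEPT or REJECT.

Answer: REJECT

Trace:
initial (ε-close {0}): {0,1,2,3,4,8,9,10}
'a' @ 1: {5,6}
'b' @ 2: {1,3,4,7}  (accept∈set)
'a' @ 3: {5,6}
'c' @ 4: {1,3,4,7}  (accept∈set)
'a' @ 5: {5,6}
'a' @ 6: {}  — no active states
rest 'b' ignored (set empty)
final: {}; accept 1 not in set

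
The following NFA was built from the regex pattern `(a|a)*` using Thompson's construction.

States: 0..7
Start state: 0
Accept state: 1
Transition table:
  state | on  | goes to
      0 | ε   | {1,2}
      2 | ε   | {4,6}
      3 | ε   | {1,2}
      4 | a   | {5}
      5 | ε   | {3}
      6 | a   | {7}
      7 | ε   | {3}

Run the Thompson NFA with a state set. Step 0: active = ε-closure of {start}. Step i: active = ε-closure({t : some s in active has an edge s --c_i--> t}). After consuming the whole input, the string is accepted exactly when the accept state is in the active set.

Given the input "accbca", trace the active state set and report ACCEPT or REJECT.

start: ε-closure({0}) = {0,1,2,4,6}
'a' @ 1: {1,2,3,4,5,6,7}  [accepting]
'c' @ 2: {}  — dead — no transitions
rest 'cbca' ignored (set empty)
final: {}; accept 1 not in set

Answer: REJECT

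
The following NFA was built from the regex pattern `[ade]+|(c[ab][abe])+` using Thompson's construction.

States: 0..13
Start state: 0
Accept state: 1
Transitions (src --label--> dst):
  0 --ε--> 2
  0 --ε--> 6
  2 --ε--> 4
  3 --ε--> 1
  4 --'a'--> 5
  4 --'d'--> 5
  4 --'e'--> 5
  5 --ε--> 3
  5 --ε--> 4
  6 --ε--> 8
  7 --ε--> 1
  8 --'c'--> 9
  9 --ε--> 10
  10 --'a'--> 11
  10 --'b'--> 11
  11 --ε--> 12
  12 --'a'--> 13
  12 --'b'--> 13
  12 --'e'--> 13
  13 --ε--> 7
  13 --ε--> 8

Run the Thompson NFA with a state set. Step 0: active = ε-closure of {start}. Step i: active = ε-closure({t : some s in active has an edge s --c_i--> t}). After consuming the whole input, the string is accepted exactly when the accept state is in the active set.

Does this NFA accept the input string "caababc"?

Answer: REJECT

Trace:
S₀ = ε-closure({0}) = {0,2,4,6,8}
'c' @ 1: {9,10}
'a' @ 2: {11,12}
'a' @ 3: {1,7,8,13}  ✓accept
'b' @ 4: {}  — dead — no transitions
rest 'abc' ignored (set empty)
end set {} — state 1 not in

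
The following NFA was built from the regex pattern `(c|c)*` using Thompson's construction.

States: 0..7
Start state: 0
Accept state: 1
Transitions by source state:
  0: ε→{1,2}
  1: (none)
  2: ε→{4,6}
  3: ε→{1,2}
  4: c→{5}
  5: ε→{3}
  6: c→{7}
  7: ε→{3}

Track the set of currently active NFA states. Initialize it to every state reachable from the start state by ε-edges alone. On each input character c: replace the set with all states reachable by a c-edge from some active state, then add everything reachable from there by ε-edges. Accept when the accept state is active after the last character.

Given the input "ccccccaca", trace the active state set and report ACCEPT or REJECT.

initial (ε-close {0}): {0,1,2,4,6}
'c' @ 1: {1,2,3,4,5,6,7}  [accepting]
'c' @ 2: {1,2,3,4,5,6,7}  [accepting]
'c' @ 3: {1,2,3,4,5,6,7}  [accepting]
'c' @ 4: {1,2,3,4,5,6,7}  [accepting]
'c' @ 5: {1,2,3,4,5,6,7}  [accepting]
'c' @ 6: {1,2,3,4,5,6,7}  [accepting]
'a' @ 7: {}  — dead — no transitions
rest 'ca' ignored (set empty)
end set {} — state 1 not in

Answer: REJECT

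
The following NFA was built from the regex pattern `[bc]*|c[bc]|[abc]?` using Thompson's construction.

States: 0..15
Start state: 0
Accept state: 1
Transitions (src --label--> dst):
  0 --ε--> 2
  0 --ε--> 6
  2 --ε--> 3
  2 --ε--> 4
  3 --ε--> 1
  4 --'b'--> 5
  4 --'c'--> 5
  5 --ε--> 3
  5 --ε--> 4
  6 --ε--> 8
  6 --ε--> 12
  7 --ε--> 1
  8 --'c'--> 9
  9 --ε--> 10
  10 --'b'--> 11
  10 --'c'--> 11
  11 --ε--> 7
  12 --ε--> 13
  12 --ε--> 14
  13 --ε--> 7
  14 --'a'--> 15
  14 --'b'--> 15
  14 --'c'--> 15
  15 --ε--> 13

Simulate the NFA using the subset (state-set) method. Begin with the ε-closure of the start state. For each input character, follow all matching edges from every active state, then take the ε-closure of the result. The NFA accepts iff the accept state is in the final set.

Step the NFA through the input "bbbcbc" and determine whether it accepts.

S₀ = ε-closure({0}) = {0,1,2,3,4,6,7,8,12,13,14}
'b' @ 1: {1,3,4,5,7,13,15}  ✓accept
'b' @ 2: {1,3,4,5}  ✓accept
'b' @ 3: {1,3,4,5}  ✓accept
'c' @ 4: {1,3,4,5}  ✓accept
'b' @ 5: {1,3,4,5}  ✓accept
'c' @ 6: {1,3,4,5}  ✓accept
final: {1,3,4,5}; accept 1 in set

Answer: ACCEPT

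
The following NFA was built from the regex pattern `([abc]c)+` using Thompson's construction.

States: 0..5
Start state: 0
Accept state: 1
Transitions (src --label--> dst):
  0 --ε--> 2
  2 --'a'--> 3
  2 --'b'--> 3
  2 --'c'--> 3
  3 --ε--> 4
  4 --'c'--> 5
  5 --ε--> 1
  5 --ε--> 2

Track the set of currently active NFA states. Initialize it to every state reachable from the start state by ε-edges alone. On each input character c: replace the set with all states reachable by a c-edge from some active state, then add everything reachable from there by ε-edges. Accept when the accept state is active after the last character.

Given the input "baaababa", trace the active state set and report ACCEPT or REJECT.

S₀ = ε-closure({0}) = {0,2}
'b' @ 1: {3,4}
'a' @ 2: {}  — state set empty
rest 'aababa' ignored (set empty)
final: {}; accept 1 not in set

Answer: REJECT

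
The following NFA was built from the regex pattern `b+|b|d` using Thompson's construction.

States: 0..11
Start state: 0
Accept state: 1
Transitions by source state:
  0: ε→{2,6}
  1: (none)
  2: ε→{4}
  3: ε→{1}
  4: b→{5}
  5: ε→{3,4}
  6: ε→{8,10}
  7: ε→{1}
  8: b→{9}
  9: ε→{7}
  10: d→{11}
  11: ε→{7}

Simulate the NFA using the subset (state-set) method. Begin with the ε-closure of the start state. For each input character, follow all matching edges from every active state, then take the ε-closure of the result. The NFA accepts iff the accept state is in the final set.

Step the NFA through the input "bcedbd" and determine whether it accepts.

start: ε-closure({0}) = {0,2,4,6,8,10}
'b' @ 1: {1,3,4,5,7,9}  ✓accept
'c' @ 2: {}  — state set empty
rest 'edbd' ignored (set empty)
final: {}; accept 1 not in set

Answer: REJECT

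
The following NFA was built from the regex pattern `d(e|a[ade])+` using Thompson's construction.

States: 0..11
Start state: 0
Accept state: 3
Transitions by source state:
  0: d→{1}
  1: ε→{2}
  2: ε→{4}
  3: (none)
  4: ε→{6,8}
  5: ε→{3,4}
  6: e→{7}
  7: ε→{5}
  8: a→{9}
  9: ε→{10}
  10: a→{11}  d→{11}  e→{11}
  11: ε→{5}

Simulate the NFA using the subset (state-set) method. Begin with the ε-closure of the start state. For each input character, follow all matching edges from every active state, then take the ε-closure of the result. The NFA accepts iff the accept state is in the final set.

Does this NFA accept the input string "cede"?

Answer: REJECT

Derivation:
initial (ε-close {0}): {0}
'c' @ 1: {}  — state set empty
rest 'ede' ignored (set empty)
end set {} — state 3 not in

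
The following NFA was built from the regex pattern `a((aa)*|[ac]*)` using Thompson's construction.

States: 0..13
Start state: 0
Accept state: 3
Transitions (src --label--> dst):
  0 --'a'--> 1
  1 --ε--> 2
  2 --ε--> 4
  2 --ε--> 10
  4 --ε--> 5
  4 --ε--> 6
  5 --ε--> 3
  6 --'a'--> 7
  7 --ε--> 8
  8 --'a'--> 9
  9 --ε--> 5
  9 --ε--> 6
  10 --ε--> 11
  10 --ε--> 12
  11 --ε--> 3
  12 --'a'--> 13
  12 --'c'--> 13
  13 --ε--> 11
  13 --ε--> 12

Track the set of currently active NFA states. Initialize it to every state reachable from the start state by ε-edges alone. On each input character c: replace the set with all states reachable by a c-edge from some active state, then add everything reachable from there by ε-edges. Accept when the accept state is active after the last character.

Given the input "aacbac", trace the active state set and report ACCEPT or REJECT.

S₀ = ε-closure({0}) = {0}
'a' @ 1: {1,2,3,4,5,6,10,11,12}  (accept∈set)
'a' @ 2: {3,7,8,11,12,13}  (accept∈set)
'c' @ 3: {3,11,12,13}  (accept∈set)
'b' @ 4: {}  — no active states
rest 'ac' ignored (set empty)
after full input: {}  (accept=3 not in)

Answer: REJECT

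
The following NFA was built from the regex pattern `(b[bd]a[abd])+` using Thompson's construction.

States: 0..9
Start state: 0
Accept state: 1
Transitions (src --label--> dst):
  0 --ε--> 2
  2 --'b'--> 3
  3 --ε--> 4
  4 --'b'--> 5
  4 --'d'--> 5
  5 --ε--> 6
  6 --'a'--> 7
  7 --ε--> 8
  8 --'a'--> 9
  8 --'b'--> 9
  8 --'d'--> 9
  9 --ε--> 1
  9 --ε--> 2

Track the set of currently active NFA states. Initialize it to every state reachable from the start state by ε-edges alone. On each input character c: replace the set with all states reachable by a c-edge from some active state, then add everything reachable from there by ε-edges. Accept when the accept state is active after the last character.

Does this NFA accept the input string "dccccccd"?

S₀ = ε-closure({0}) = {0,2}
'd' @ 1: {}  — dead — no transitions
rest 'ccccccd' ignored (set empty)
end set {} — state 1 not in

Answer: REJECT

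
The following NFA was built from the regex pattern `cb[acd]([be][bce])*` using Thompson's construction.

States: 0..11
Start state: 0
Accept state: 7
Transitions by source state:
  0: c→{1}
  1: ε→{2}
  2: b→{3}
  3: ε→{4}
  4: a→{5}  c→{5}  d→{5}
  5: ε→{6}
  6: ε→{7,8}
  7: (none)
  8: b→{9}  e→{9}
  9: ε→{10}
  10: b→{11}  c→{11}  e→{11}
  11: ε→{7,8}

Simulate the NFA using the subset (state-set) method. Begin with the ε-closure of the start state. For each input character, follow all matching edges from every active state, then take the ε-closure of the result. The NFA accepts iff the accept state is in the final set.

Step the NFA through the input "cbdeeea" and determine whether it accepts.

Answer: REJECT

Derivation:
S₀ = ε-closure({0}) = {0}
'c' @ 1: {1,2}
'b' @ 2: {3,4}
'd' @ 3: {5,6,7,8}  [accepting]
'e' @ 4: {9,10}
'e' @ 5: {7,8,11}  [accepting]
'e' @ 6: {9,10}
'a' @ 7: {}  — no active states
end set {} — state 7 not in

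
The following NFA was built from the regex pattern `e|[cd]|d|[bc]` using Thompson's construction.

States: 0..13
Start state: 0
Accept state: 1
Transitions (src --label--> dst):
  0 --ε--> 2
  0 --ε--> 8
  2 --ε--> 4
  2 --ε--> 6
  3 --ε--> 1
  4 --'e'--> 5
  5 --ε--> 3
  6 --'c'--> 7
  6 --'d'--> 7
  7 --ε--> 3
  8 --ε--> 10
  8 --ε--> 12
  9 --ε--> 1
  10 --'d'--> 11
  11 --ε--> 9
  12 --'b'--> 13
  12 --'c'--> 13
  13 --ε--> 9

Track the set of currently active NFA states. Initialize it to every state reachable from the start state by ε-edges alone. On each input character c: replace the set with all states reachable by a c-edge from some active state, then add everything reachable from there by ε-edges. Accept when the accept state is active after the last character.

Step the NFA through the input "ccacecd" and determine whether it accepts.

Answer: REJECT

Steps:
S₀ = ε-closure({0}) = {0,2,4,6,8,10,12}
'c' @ 1: {1,3,7,9,13}  ✓accept
'c' @ 2: {}  — dead — no transitions
rest 'acecd' ignored (set empty)
end set {} — state 1 not in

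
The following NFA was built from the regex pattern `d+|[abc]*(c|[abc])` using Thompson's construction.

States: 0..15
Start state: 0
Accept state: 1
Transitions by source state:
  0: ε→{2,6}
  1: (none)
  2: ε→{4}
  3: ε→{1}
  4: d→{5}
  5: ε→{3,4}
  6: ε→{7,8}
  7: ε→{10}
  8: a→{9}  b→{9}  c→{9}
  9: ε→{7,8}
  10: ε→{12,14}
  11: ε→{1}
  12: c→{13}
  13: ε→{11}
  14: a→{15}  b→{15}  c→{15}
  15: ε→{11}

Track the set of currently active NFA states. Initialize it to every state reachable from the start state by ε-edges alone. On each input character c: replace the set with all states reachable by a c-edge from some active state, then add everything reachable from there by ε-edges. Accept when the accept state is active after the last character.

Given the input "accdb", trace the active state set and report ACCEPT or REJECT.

initial (ε-close {0}): {0,2,4,6,7,8,10,12,14}
'a' @ 1: {1,7,8,9,10,11,12,14,15}  ✓accept
'c' @ 2: {1,7,8,9,10,11,12,13,14,15}  ✓accept
'c' @ 3: {1,7,8,9,10,11,12,13,14,15}  ✓accept
'd' @ 4: {}  — dead — no transitions
rest 'b' ignored (set empty)
end set {} — state 1 not in

Answer: REJECT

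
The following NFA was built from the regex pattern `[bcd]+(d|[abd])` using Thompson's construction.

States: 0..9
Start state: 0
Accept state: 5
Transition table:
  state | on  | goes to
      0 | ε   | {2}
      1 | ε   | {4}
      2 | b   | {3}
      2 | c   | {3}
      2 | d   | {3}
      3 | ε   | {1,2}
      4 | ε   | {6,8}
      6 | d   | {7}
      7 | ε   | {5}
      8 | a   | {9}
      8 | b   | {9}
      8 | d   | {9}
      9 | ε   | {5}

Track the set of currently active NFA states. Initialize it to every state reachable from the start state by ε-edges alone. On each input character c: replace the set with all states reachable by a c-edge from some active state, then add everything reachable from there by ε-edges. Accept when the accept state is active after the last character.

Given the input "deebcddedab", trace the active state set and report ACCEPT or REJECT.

initial (ε-close {0}): {0,2}
'd' @ 1: {1,2,3,4,6,8}
'e' @ 2: {}  — no active states
rest 'ebcddedab' ignored (set empty)
after full input: {}  (accept=5 not in)

Answer: REJECT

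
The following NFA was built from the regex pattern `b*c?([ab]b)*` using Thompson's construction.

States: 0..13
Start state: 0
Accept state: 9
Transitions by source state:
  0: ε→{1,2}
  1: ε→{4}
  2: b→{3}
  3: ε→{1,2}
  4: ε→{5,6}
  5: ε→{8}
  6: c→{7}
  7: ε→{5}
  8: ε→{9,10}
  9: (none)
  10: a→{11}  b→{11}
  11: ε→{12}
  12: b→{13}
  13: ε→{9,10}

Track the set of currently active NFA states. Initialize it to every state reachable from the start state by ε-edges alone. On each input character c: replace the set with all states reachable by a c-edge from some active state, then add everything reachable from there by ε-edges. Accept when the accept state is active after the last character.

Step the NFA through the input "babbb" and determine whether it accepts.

initial (ε-close {0}): {0,1,2,4,5,6,8,9,10}
'b' @ 1: {1,2,3,4,5,6,8,9,10,11,12}  (accept∈set)
'a' @ 2: {11,12}
'b' @ 3: {9,10,13}  (accept∈set)
'b' @ 4: {11,12}
'b' @ 5: {9,10,13}  (accept∈set)
end set {9,10,13} — state 9 in

Answer: ACCEPT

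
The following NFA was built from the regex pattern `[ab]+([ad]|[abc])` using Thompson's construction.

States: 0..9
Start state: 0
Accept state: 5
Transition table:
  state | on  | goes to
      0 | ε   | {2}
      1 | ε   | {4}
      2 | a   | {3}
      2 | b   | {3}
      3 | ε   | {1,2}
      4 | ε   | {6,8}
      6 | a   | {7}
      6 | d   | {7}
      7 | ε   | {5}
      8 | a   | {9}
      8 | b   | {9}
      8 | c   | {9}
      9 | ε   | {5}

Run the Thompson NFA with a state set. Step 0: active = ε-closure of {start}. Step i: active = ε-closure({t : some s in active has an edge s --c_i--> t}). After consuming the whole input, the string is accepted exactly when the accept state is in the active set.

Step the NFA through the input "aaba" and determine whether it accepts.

Answer: ACCEPT

Steps:
S₀ = ε-closure({0}) = {0,2}
'a' @ 1: {1,2,3,4,6,8}
'a' @ 2: {1,2,3,4,5,6,7,8,9}  ✓accept
'b' @ 3: {1,2,3,4,5,6,8,9}  ✓accept
'a' @ 4: {1,2,3,4,5,6,7,8,9}  ✓accept
after full input: {1,2,3,4,5,6,7,8,9}  (accept=5 in)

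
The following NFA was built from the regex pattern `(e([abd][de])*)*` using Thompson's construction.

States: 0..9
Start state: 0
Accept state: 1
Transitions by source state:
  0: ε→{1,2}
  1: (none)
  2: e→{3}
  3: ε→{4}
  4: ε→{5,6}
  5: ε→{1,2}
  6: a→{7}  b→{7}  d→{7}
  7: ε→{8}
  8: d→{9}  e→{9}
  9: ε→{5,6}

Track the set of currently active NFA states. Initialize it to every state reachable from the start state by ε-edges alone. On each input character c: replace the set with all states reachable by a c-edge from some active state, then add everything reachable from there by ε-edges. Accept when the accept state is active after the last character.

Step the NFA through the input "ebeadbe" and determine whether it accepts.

initial (ε-close {0}): {0,1,2}
'e' @ 1: {1,2,3,4,5,6}  (accept∈set)
'b' @ 2: {7,8}
'e' @ 3: {1,2,5,6,9}  (accept∈set)
'a' @ 4: {7,8}
'd' @ 5: {1,2,5,6,9}  (accept∈set)
'b' @ 6: {7,8}
'e' @ 7: {1,2,5,6,9}  (accept∈set)
end set {1,2,5,6,9} — state 1 in

Answer: ACCEPT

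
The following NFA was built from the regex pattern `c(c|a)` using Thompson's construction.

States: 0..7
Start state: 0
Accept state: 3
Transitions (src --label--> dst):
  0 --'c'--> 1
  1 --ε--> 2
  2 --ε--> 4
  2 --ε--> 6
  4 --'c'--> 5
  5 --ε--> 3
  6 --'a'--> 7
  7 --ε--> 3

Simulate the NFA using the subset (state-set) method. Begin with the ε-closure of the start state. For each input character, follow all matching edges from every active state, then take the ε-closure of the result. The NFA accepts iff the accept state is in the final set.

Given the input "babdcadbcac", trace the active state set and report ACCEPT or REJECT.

initial (ε-close {0}): {0}
'b' @ 1: {}  — dead — no transitions
rest 'abdcadbcac' ignored (set empty)
after full input: {}  (accept=3 not in)

Answer: REJECT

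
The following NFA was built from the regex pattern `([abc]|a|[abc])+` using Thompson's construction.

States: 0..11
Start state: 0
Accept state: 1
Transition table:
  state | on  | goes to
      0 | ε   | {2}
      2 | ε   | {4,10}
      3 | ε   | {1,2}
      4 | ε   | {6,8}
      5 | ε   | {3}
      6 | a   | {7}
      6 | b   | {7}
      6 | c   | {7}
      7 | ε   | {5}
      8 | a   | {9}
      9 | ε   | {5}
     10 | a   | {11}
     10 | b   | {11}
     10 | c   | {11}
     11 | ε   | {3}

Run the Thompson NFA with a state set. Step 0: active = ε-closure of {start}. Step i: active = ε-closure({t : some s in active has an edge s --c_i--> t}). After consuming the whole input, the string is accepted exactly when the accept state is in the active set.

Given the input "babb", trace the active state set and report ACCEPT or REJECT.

Answer: ACCEPT

Derivation:
initial (ε-close {0}): {0,2,4,6,8,10}
'b' @ 1: {1,2,3,4,5,6,7,8,10,11}  ✓accept
'a' @ 2: {1,2,3,4,5,6,7,8,9,10,11}  ✓accept
'b' @ 3: {1,2,3,4,5,6,7,8,10,11}  ✓accept
'b' @ 4: {1,2,3,4,5,6,7,8,10,11}  ✓accept
after full input: {1,2,3,4,5,6,7,8,10,11}  (accept=1 in)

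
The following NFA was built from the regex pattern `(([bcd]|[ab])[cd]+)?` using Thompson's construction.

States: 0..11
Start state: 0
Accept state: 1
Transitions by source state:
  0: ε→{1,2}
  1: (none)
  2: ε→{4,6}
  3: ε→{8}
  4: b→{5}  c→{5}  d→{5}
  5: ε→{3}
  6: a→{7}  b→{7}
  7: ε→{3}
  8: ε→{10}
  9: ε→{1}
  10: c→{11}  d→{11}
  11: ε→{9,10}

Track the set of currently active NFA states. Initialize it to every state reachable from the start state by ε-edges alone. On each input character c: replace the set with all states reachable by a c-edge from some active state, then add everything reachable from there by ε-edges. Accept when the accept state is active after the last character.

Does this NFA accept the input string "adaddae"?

initial (ε-close {0}): {0,1,2,4,6}
'a' @ 1: {3,7,8,10}
'd' @ 2: {1,9,10,11}  (accept∈set)
'a' @ 3: {}  — no active states
rest 'ddae' ignored (set empty)
after full input: {}  (accept=1 not in)

Answer: REJECT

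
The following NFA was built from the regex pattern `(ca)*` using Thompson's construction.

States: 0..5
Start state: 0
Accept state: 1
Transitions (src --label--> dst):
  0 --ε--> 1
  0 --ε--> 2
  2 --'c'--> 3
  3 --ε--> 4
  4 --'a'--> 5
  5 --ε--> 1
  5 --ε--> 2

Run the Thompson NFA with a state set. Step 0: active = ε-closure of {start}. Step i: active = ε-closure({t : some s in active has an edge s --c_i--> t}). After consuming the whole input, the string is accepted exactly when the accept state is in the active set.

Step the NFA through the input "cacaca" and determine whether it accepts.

Answer: ACCEPT

Trace:
S₀ = ε-closure({0}) = {0,1,2}
'c' @ 1: {3,4}
'a' @ 2: {1,2,5}  (accept∈set)
'c' @ 3: {3,4}
'a' @ 4: {1,2,5}  (accept∈set)
'c' @ 5: {3,4}
'a' @ 6: {1,2,5}  (accept∈set)
final: {1,2,5}; accept 1 in set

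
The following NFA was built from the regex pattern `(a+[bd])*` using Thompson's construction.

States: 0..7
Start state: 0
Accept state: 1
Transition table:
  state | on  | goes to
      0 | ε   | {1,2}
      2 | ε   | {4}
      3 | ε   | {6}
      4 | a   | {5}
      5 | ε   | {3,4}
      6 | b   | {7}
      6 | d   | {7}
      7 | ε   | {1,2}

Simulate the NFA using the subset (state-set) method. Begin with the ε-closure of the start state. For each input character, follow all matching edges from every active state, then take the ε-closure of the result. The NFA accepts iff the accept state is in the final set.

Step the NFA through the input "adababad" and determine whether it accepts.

Answer: ACCEPT

Steps:
start: ε-closure({0}) = {0,1,2,4}
'a' @ 1: {3,4,5,6}
'd' @ 2: {1,2,4,7}  [accepting]
'a' @ 3: {3,4,5,6}
'b' @ 4: {1,2,4,7}  [accepting]
'a' @ 5: {3,4,5,6}
'b' @ 6: {1,2,4,7}  [accepting]
'a' @ 7: {3,4,5,6}
'd' @ 8: {1,2,4,7}  [accepting]
end set {1,2,4,7} — state 1 in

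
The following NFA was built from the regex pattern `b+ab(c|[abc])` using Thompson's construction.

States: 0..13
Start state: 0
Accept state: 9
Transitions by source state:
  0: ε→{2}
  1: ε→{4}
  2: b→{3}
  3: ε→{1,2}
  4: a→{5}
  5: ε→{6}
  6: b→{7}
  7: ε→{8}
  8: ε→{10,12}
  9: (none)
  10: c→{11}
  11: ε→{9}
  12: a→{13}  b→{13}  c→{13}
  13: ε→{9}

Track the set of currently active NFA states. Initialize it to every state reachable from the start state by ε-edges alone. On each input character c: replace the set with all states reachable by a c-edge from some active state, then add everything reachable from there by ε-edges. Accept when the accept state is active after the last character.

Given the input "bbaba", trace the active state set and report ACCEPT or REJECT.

S₀ = ε-closure({0}) = {0,2}
'b' @ 1: {1,2,3,4}
'b' @ 2: {1,2,3,4}
'a' @ 3: {5,6}
'b' @ 4: {7,8,10,12}
'a' @ 5: {9,13}  [accepting]
end set {9,13} — state 9 in

Answer: ACCEPT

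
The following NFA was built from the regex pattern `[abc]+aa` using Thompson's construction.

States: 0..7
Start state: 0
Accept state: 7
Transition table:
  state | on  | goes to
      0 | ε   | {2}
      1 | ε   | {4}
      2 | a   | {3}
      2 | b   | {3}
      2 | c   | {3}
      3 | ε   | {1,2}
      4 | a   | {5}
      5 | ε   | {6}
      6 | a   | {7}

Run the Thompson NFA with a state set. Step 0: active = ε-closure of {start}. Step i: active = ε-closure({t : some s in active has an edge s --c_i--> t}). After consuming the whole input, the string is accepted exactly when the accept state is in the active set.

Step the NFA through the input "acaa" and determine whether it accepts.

initial (ε-close {0}): {0,2}
'a' @ 1: {1,2,3,4}
'c' @ 2: {1,2,3,4}
'a' @ 3: {1,2,3,4,5,6}
'a' @ 4: {1,2,3,4,5,6,7}  [accepting]
end set {1,2,3,4,5,6,7} — state 7 in

Answer: ACCEPT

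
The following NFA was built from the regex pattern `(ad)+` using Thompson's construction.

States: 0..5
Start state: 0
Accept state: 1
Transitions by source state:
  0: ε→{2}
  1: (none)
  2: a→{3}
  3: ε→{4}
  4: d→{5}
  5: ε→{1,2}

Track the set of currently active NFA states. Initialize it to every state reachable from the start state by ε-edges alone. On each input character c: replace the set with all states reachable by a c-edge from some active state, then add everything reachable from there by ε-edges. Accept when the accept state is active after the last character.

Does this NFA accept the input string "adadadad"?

Answer: ACCEPT

Derivation:
initial (ε-close {0}): {0,2}
'a' @ 1: {3,4}
'd' @ 2: {1,2,5}  [accepting]
'a' @ 3: {3,4}
'd' @ 4: {1,2,5}  [accepting]
'a' @ 5: {3,4}
'd' @ 6: {1,2,5}  [accepting]
'a' @ 7: {3,4}
'd' @ 8: {1,2,5}  [accepting]
final: {1,2,5}; accept 1 in set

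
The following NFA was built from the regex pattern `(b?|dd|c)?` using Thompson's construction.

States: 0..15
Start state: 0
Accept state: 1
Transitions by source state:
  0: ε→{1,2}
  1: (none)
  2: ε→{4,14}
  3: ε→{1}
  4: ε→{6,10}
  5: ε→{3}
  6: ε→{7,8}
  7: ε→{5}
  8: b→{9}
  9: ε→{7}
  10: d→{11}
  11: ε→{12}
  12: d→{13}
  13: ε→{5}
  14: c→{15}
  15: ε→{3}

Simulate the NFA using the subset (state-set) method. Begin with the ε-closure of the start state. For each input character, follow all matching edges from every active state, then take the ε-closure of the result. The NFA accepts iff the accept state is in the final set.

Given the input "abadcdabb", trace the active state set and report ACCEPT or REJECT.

S₀ = ε-closure({0}) = {0,1,2,3,4,5,6,7,8,10,14}
'a' @ 1: {}  — no active states
rest 'badcdabb' ignored (set empty)
end set {} — state 1 not in

Answer: REJECT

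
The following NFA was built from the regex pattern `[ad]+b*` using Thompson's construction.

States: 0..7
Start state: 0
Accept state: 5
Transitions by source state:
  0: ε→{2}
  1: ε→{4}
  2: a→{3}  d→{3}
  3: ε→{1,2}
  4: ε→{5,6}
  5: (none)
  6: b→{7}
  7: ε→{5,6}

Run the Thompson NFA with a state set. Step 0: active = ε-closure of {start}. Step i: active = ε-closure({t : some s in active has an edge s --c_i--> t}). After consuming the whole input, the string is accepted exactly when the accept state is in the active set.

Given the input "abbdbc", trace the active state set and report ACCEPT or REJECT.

start: ε-closure({0}) = {0,2}
'a' @ 1: {1,2,3,4,5,6}  ✓accept
'b' @ 2: {5,6,7}  ✓accept
'b' @ 3: {5,6,7}  ✓accept
'd' @ 4: {}  — state set empty
rest 'bc' ignored (set empty)
final: {}; accept 5 not in set

Answer: REJECT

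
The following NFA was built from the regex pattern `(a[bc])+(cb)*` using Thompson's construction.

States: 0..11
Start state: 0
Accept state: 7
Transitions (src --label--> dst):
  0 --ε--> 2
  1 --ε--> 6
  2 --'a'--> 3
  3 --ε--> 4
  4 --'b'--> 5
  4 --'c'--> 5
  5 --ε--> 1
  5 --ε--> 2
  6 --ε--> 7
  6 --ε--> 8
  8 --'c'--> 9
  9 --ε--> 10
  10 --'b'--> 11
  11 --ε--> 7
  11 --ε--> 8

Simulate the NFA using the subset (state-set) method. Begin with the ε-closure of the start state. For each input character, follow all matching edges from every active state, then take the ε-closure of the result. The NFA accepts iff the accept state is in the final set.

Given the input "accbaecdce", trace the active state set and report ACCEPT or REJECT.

start: ε-closure({0}) = {0,2}
'a' @ 1: {3,4}
'c' @ 2: {1,2,5,6,7,8}  ✓accept
'c' @ 3: {9,10}
'b' @ 4: {7,8,11}  ✓accept
'a' @ 5: {}  — dead — no transitions
rest 'ecdce' ignored (set empty)
after full input: {}  (accept=7 not in)

Answer: REJECT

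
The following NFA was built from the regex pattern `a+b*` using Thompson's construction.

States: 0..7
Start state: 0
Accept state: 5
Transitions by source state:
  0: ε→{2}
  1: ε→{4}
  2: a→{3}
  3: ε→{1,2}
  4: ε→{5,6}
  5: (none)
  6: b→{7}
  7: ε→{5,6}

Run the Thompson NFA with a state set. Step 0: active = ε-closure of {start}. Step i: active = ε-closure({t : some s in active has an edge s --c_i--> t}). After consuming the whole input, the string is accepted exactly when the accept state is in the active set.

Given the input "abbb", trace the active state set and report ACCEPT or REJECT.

start: ε-closure({0}) = {0,2}
'a' @ 1: {1,2,3,4,5,6}  (accept∈set)
'b' @ 2: {5,6,7}  (accept∈set)
'b' @ 3: {5,6,7}  (accept∈set)
'b' @ 4: {5,6,7}  (accept∈set)
after full input: {5,6,7}  (accept=5 in)

Answer: ACCEPT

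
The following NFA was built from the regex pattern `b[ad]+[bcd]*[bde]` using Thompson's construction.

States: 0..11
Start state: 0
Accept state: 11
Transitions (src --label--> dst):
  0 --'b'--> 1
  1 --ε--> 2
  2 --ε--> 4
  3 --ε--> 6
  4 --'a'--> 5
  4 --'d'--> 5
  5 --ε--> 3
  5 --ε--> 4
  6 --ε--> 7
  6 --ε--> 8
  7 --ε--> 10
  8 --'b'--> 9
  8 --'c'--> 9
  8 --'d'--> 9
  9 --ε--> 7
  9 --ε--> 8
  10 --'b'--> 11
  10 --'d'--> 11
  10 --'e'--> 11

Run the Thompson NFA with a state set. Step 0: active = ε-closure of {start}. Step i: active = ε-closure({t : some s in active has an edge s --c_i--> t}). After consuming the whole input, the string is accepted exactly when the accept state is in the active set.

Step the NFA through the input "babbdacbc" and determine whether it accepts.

Answer: REJECT

Steps:
initial (ε-close {0}): {0}
'b' @ 1: {1,2,4}
'a' @ 2: {3,4,5,6,7,8,10}
'b' @ 3: {7,8,9,10,11}  [accepting]
'b' @ 4: {7,8,9,10,11}  [accepting]
'd' @ 5: {7,8,9,10,11}  [accepting]
'a' @ 6: {}  — dead — no transitions
rest 'cbc' ignored (set empty)
after full input: {}  (accept=11 not in)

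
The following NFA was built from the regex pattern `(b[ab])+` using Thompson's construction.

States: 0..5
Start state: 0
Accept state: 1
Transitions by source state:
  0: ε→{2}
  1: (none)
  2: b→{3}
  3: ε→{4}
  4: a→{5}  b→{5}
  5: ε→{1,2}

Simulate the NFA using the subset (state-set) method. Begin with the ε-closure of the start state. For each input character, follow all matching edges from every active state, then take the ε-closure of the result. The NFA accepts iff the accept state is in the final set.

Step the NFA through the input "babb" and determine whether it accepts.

initial (ε-close {0}): {0,2}
'b' @ 1: {3,4}
'a' @ 2: {1,2,5}  (accept∈set)
'b' @ 3: {3,4}
'b' @ 4: {1,2,5}  (accept∈set)
final: {1,2,5}; accept 1 in set

Answer: ACCEPT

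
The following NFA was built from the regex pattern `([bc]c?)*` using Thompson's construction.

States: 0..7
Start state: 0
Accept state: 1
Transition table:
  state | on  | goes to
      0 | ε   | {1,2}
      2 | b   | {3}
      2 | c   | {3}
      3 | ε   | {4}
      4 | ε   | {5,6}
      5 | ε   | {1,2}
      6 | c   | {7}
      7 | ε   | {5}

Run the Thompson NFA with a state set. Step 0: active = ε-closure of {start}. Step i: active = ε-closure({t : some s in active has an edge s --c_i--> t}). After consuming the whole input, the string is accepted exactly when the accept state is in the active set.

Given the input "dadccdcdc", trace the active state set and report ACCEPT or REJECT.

start: ε-closure({0}) = {0,1,2}
'd' @ 1: {}  — dead — no transitions
rest 'adccdcdc' ignored (set empty)
final: {}; accept 1 not in set

Answer: REJECT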